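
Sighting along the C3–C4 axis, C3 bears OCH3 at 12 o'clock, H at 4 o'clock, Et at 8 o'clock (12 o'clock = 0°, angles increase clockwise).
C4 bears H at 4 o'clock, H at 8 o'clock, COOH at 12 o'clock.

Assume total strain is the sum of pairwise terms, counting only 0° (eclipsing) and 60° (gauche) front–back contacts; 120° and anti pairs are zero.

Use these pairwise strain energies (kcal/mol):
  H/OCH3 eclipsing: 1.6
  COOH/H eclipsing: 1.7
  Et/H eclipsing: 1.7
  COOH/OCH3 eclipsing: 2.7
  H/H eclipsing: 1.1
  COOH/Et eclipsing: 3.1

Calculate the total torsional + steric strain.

5.5 kcal/mol

This conformer (eclipsed): OCH3(0°)/COOH(0°) eclipsed 2.7; H(120°)/H(120°) eclipsed 1.1; Et(240°)/H(240°) eclipsed 1.7 → 5.5 kcal/mol.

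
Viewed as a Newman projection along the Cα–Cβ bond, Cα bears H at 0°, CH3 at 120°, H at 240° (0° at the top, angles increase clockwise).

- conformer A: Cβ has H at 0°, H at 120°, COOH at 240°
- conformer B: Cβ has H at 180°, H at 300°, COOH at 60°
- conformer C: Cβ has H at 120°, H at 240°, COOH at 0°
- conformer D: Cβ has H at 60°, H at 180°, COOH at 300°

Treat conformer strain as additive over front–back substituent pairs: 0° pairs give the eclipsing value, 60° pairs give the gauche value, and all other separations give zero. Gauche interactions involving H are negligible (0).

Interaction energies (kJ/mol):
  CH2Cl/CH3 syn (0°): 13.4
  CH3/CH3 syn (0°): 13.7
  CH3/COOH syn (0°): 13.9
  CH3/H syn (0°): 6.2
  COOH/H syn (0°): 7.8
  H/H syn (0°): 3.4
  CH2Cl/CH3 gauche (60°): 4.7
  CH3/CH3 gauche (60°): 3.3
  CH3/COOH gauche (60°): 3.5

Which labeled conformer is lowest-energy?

D

A (eclipsed): H–H eclipsed, CH3–H eclipsed, H–COOH eclipsed; 3.4 + 6.2 + 7.8 = 17.4 kJ/mol.
B (staggered): CH3–COOH gauche; 3.5 = 3.5 kJ/mol.
C (eclipsed): H–COOH eclipsed, CH3–H eclipsed, H–H eclipsed; 7.8 + 6.2 + 3.4 = 17.4 kJ/mol.
D (staggered): no non-H gauche contacts → 0.0 kJ/mol.
D has the lowest total (0.0 kJ/mol).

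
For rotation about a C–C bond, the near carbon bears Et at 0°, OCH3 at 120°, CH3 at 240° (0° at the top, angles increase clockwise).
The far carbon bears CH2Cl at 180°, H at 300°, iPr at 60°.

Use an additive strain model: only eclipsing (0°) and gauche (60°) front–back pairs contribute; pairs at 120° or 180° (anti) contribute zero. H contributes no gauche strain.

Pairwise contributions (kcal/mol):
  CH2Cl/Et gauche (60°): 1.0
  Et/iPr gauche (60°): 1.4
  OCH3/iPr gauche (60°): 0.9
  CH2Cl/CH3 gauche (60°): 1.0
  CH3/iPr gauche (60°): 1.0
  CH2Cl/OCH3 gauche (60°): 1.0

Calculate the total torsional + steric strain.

4.3 kcal/mol

This conformer (staggered): Et–iPr gauche, OCH3–CH2Cl gauche, OCH3–iPr gauche, CH3–CH2Cl gauche; 1.4 + 1.0 + 0.9 + 1.0 = 4.3 kcal/mol.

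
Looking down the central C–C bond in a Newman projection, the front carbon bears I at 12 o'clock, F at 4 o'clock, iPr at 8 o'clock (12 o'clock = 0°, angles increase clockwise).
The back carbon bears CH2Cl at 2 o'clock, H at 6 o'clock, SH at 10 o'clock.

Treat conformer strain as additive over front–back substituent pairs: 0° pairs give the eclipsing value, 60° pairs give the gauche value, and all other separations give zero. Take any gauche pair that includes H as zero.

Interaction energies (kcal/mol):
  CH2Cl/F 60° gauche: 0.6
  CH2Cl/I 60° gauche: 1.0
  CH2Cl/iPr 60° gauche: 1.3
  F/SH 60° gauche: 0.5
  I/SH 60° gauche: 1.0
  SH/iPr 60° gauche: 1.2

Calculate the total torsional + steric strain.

3.8 kcal/mol

This conformer (staggered): I–CH2Cl gauche, I–SH gauche, F–CH2Cl gauche, iPr–SH gauche; 1.0 + 1.0 + 0.6 + 1.2 = 3.8 kcal/mol.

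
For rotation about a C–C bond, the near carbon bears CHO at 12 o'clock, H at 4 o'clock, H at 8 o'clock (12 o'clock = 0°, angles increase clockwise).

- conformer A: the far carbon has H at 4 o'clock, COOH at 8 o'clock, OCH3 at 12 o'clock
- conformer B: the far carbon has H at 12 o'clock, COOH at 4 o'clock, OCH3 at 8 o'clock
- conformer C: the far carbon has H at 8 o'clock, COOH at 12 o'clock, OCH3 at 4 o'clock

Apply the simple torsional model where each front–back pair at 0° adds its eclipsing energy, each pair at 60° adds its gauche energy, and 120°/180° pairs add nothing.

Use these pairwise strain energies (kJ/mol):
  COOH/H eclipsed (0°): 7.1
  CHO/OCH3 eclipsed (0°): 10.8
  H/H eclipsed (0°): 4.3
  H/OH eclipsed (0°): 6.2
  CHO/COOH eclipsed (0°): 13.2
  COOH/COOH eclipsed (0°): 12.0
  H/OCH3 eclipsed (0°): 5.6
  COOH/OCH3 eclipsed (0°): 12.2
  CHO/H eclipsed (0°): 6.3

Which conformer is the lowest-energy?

B

A (eclipsed): CHO–OCH3 eclipsed, H–H eclipsed, H–COOH eclipsed; 10.8 + 4.3 + 7.1 = 22.2 kJ/mol.
B (eclipsed): CHO–H eclipsed, H–COOH eclipsed, H–OCH3 eclipsed; 6.3 + 7.1 + 5.6 = 19.0 kJ/mol.
C (eclipsed): CHO–COOH eclipsed, H–OCH3 eclipsed, H–H eclipsed; 13.2 + 5.6 + 4.3 = 23.1 kJ/mol.
B has the lowest total (19.0 kJ/mol).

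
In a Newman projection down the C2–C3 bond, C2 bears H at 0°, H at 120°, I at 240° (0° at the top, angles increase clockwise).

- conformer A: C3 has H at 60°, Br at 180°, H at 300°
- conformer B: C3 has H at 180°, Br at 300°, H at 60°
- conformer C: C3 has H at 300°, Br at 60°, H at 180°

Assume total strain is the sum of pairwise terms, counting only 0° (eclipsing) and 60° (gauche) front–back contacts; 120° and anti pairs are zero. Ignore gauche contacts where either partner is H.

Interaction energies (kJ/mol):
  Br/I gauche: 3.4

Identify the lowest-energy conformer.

A (staggered): I(240°)/Br(180°) gauche 3.4 → 3.4 kJ/mol.
B (staggered): I(240°)/Br(300°) gauche 3.4 → 3.4 kJ/mol.
C (staggered): no non-H gauche contacts → 0.0 kJ/mol.
C has the lowest total (0.0 kJ/mol).

C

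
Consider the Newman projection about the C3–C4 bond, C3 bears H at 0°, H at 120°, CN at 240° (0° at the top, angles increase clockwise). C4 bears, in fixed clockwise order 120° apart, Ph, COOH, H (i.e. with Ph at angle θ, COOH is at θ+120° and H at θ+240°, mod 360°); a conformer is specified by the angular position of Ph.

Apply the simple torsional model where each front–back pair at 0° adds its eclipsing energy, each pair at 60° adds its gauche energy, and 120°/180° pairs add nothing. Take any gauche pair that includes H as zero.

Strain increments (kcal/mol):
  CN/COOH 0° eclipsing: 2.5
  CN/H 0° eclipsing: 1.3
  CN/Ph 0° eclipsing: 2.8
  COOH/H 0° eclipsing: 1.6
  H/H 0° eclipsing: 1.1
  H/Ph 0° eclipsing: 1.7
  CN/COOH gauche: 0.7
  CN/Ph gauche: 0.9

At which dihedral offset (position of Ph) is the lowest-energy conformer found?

60°

Ph at 0° (eclipsed): H–Ph eclipsed, H–COOH eclipsed, CN–H eclipsed; 1.7 + 1.6 + 1.3 = 4.6 kcal/mol.
Ph at 60° (staggered): CN–COOH gauche; 0.7 = 0.7 kcal/mol.
Ph at 120° (eclipsed): H–H eclipsed, H–Ph eclipsed, CN–COOH eclipsed; 1.1 + 1.7 + 2.5 = 5.3 kcal/mol.
Ph at 180° (staggered): CN–Ph gauche, CN–COOH gauche; 0.9 + 0.7 = 1.6 kcal/mol.
Ph at 240° (eclipsed): H–COOH eclipsed, H–H eclipsed, CN–Ph eclipsed; 1.6 + 1.1 + 2.8 = 5.5 kcal/mol.
Ph at 300° (staggered): CN–Ph gauche; 0.9 = 0.9 kcal/mol.
The minimum (0.7 kcal/mol) occurs with Ph at 60°.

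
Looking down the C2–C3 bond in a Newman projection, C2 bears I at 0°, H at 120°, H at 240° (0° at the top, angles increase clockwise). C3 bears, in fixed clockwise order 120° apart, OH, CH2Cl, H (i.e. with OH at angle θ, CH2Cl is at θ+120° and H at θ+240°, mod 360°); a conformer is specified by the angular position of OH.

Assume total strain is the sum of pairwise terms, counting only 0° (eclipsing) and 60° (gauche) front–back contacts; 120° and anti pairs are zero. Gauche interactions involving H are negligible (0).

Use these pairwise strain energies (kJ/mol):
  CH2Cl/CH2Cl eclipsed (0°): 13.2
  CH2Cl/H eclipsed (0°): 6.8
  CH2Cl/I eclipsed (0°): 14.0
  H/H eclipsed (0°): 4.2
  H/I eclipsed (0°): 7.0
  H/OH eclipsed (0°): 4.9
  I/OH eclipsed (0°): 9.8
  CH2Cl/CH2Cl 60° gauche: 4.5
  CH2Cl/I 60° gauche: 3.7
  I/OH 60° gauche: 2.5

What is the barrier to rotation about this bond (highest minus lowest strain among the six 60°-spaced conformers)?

20.6 kJ/mol

OH at 0° (eclipsed): I(0°)/OH(0°) eclipsed 9.8; H(120°)/CH2Cl(120°) eclipsed 6.8; H(240°)/H(240°) eclipsed 4.2 → 20.8 kJ/mol.
OH at 60° (staggered): I(0°)/OH(60°) gauche 2.5 → 2.5 kJ/mol.
OH at 120° (eclipsed): I(0°)/H(0°) eclipsed 7.0; H(120°)/OH(120°) eclipsed 4.9; H(240°)/CH2Cl(240°) eclipsed 6.8 → 18.7 kJ/mol.
OH at 180° (staggered): I(0°)/CH2Cl(300°) gauche 3.7 → 3.7 kJ/mol.
OH at 240° (eclipsed): I(0°)/CH2Cl(0°) eclipsed 14.0; H(120°)/H(120°) eclipsed 4.2; H(240°)/OH(240°) eclipsed 4.9 → 23.1 kJ/mol.
OH at 300° (staggered): I(0°)/OH(300°) gauche 2.5; I(0°)/CH2Cl(60°) gauche 3.7 → 6.2 kJ/mol.
Max at 240° (23.1 kJ/mol), min at 60° (2.5 kJ/mol); barrier = 20.6 kJ/mol.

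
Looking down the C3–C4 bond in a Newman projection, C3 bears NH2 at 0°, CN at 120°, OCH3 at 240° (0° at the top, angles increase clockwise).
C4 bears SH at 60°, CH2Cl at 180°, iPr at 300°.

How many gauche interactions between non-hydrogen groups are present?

6

Non-H gauche pairs: NH2(0°)/SH(60°); NH2(0°)/iPr(300°); CN(120°)/SH(60°); CN(120°)/CH2Cl(180°); OCH3(240°)/CH2Cl(180°); OCH3(240°)/iPr(300°) — 6 interactions.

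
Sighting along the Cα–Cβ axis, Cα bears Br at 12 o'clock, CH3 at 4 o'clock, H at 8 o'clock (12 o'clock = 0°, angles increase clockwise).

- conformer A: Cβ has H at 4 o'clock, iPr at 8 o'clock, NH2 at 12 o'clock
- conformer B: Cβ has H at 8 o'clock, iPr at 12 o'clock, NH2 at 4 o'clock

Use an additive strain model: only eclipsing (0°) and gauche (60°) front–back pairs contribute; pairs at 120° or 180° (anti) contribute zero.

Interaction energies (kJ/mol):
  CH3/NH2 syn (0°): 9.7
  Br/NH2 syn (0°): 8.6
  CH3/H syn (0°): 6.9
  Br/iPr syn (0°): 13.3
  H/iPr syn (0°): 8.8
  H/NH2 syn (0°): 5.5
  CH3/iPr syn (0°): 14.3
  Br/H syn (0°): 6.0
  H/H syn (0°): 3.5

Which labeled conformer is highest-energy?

A (eclipsed): Br(0°)/NH2(0°) eclipsed 8.6; CH3(120°)/H(120°) eclipsed 6.9; H(240°)/iPr(240°) eclipsed 8.8 → 24.3 kJ/mol.
B (eclipsed): Br(0°)/iPr(0°) eclipsed 13.3; CH3(120°)/NH2(120°) eclipsed 9.7; H(240°)/H(240°) eclipsed 3.5 → 26.5 kJ/mol.
B has the highest total (26.5 kJ/mol).

B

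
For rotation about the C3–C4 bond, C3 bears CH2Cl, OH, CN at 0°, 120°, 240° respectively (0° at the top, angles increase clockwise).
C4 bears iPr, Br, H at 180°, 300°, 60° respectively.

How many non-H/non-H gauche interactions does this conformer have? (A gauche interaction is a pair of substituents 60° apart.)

4

Non-H gauche pairs: CH2Cl(0°)/Br(300°); OH(120°)/iPr(180°); CN(240°)/iPr(180°); CN(240°)/Br(300°) — 4 interactions.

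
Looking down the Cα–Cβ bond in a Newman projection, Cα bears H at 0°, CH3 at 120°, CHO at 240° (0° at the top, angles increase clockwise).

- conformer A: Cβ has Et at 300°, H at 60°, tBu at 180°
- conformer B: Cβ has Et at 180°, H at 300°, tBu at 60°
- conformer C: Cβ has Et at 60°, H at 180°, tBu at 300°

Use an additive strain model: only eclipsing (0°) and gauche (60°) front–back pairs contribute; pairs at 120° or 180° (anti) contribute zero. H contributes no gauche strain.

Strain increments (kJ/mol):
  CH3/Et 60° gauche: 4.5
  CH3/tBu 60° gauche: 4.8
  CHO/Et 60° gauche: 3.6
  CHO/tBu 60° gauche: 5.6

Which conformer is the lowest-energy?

C

A is staggered. CH3 at 120° is gauche with tBu at 180° (4.8); CHO at 240° is gauche with Et at 300° (3.6); CHO at 240° is gauche with tBu at 180° (5.6). Total 14.0 kJ/mol.
B is staggered. CH3 at 120° is gauche with Et at 180° (4.5); CH3 at 120° is gauche with tBu at 60° (4.8); CHO at 240° is gauche with Et at 180° (3.6). Total 12.9 kJ/mol.
C is staggered. CH3 at 120° is gauche with Et at 60° (4.5); CHO at 240° is gauche with tBu at 300° (5.6). Total 10.1 kJ/mol.
C has the lowest total (10.1 kJ/mol).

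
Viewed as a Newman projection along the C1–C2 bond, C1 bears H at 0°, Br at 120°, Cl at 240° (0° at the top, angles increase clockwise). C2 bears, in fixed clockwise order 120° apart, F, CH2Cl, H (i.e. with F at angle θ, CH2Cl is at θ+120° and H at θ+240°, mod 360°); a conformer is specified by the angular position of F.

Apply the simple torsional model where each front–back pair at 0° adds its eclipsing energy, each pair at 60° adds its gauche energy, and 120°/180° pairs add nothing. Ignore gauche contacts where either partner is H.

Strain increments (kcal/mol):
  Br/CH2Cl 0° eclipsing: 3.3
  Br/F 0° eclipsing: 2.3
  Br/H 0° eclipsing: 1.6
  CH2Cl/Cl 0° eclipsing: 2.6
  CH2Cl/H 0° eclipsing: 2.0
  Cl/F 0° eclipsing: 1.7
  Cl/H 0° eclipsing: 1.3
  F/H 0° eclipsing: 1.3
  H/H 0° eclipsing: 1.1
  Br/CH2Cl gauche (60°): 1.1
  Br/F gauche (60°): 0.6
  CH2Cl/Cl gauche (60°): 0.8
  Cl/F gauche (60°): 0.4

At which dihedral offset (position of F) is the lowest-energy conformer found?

F at 0° (eclipsed): H–F eclipsed, Br–CH2Cl eclipsed, Cl–H eclipsed; 1.3 + 3.3 + 1.3 = 5.9 kcal/mol.
F at 60° (staggered): Br–F gauche, Br–CH2Cl gauche, Cl–CH2Cl gauche; 0.6 + 1.1 + 0.8 = 2.5 kcal/mol.
F at 120° (eclipsed): H–H eclipsed, Br–F eclipsed, Cl–CH2Cl eclipsed; 1.1 + 2.3 + 2.6 = 6.0 kcal/mol.
F at 180° (staggered): Br–F gauche, Cl–F gauche, Cl–CH2Cl gauche; 0.6 + 0.4 + 0.8 = 1.8 kcal/mol.
F at 240° (eclipsed): H–CH2Cl eclipsed, Br–H eclipsed, Cl–F eclipsed; 2.0 + 1.6 + 1.7 = 5.3 kcal/mol.
F at 300° (staggered): Br–CH2Cl gauche, Cl–F gauche; 1.1 + 0.4 = 1.5 kcal/mol.
The minimum (1.5 kcal/mol) occurs with F at 300°.

300°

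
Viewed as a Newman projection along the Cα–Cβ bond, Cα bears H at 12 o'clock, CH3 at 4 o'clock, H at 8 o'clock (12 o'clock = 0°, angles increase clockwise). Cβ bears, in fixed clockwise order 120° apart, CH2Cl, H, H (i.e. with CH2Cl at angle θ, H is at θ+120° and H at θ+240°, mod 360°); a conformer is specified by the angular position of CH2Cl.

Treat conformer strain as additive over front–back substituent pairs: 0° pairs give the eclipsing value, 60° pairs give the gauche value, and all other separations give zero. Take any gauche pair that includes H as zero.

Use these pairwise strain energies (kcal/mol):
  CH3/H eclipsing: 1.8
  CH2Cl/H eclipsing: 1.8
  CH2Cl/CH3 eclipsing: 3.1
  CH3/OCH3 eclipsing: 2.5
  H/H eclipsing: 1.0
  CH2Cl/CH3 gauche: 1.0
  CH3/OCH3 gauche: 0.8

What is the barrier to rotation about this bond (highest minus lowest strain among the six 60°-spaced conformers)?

CH2Cl at 0° (eclipsed): H–CH2Cl eclipsed, CH3–H eclipsed, H–H eclipsed; 1.8 + 1.8 + 1.0 = 4.6 kcal/mol.
CH2Cl at 60° (staggered): CH3–CH2Cl gauche; 1.0 = 1.0 kcal/mol.
CH2Cl at 120° (eclipsed): H–H eclipsed, CH3–CH2Cl eclipsed, H–H eclipsed; 1.0 + 3.1 + 1.0 = 5.1 kcal/mol.
CH2Cl at 180° (staggered): CH3–CH2Cl gauche; 1.0 = 1.0 kcal/mol.
CH2Cl at 240° (eclipsed): H–H eclipsed, CH3–H eclipsed, H–CH2Cl eclipsed; 1.0 + 1.8 + 1.8 = 4.6 kcal/mol.
CH2Cl at 300° (staggered): no non-H gauche contacts → 0.0 kcal/mol.
Max at 120° (5.1 kcal/mol), min at 300° (0.0 kcal/mol); barrier = 5.1 kcal/mol.

5.1 kcal/mol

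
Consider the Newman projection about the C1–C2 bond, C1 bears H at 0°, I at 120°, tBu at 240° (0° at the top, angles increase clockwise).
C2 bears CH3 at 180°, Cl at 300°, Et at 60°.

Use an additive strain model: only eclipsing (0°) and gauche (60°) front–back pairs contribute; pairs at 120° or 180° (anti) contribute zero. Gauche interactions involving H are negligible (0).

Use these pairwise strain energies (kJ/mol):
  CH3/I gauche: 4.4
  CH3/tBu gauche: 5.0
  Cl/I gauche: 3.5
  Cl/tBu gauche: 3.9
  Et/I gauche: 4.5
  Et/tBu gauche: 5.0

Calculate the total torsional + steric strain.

This conformer (staggered): I(120°)/CH3(180°) gauche 4.4; I(120°)/Et(60°) gauche 4.5; tBu(240°)/CH3(180°) gauche 5.0; tBu(240°)/Cl(300°) gauche 3.9 → 17.8 kJ/mol.

17.8 kJ/mol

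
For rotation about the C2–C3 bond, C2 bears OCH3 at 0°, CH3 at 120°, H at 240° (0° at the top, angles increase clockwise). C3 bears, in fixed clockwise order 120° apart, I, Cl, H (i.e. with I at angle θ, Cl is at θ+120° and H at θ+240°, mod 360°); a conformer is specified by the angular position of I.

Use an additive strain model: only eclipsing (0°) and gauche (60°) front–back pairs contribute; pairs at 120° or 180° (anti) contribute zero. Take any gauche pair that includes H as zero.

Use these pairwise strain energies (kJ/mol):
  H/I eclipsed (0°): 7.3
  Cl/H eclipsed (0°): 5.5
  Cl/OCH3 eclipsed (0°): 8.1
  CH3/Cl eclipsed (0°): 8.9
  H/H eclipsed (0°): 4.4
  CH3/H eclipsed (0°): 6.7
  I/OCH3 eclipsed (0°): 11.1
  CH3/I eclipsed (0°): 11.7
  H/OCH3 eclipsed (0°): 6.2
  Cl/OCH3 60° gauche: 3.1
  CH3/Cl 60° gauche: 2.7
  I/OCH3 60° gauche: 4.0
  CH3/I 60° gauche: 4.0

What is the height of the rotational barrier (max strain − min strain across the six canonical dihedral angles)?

17.3 kJ/mol

I at 0° (eclipsed): OCH3–I eclipsed, CH3–Cl eclipsed, H–H eclipsed; 11.1 + 8.9 + 4.4 = 24.4 kJ/mol.
I at 60° (staggered): OCH3–I gauche, CH3–I gauche, CH3–Cl gauche; 4.0 + 4.0 + 2.7 = 10.7 kJ/mol.
I at 120° (eclipsed): OCH3–H eclipsed, CH3–I eclipsed, H–Cl eclipsed; 6.2 + 11.7 + 5.5 = 23.4 kJ/mol.
I at 180° (staggered): OCH3–Cl gauche, CH3–I gauche; 3.1 + 4.0 = 7.1 kJ/mol.
I at 240° (eclipsed): OCH3–Cl eclipsed, CH3–H eclipsed, H–I eclipsed; 8.1 + 6.7 + 7.3 = 22.1 kJ/mol.
I at 300° (staggered): OCH3–I gauche, OCH3–Cl gauche, CH3–Cl gauche; 4.0 + 3.1 + 2.7 = 9.8 kJ/mol.
Max at 0° (24.4 kJ/mol), min at 180° (7.1 kJ/mol); barrier = 17.3 kJ/mol.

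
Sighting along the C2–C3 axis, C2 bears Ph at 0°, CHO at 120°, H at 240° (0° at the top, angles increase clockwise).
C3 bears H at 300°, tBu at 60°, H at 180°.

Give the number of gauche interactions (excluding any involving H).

2

Non-H gauche pairs: Ph(0°)/tBu(60°); CHO(120°)/tBu(60°) — 2 interactions.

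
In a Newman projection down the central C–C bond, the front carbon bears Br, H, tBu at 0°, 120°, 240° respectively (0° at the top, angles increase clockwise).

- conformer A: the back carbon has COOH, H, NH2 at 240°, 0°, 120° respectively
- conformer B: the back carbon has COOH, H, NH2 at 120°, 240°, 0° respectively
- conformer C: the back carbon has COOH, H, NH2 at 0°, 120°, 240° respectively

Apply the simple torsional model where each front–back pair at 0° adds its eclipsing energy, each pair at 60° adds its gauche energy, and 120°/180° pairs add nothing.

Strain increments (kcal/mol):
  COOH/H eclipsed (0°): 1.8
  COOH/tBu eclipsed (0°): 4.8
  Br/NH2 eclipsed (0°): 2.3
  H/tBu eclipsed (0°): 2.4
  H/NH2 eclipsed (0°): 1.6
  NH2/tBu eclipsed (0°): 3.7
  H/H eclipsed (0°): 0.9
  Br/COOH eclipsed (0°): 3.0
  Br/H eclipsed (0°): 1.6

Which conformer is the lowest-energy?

B

A (eclipsed): Br(0°)/H(0°) eclipsed 1.6; H(120°)/NH2(120°) eclipsed 1.6; tBu(240°)/COOH(240°) eclipsed 4.8 → 8.0 kcal/mol.
B (eclipsed): Br(0°)/NH2(0°) eclipsed 2.3; H(120°)/COOH(120°) eclipsed 1.8; tBu(240°)/H(240°) eclipsed 2.4 → 6.5 kcal/mol.
C (eclipsed): Br(0°)/COOH(0°) eclipsed 3.0; H(120°)/H(120°) eclipsed 0.9; tBu(240°)/NH2(240°) eclipsed 3.7 → 7.6 kcal/mol.
B has the lowest total (6.5 kcal/mol).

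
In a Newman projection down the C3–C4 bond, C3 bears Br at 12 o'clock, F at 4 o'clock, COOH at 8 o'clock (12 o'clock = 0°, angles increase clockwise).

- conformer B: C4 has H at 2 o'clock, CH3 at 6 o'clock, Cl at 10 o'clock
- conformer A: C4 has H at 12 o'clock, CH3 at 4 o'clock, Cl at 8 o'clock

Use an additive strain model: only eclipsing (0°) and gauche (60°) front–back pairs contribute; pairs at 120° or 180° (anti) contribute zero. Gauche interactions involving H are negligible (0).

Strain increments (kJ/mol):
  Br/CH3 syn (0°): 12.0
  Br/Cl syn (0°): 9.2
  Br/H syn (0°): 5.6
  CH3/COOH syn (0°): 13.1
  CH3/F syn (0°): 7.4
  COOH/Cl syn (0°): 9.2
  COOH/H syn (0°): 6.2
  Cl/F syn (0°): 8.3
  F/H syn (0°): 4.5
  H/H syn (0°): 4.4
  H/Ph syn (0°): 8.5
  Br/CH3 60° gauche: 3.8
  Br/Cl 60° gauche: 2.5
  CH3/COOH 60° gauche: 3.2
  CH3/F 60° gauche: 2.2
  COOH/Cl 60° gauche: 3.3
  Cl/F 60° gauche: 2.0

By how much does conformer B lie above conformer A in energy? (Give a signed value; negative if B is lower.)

-11.0 kJ/mol

B is staggered. Br at 0° is gauche with Cl at 300° (2.5); F at 120° is gauche with CH3 at 180° (2.2); COOH at 240° is gauche with CH3 at 180° (3.2); COOH at 240° is gauche with Cl at 300° (3.3). Total 11.2 kJ/mol.
A is eclipsed. Br at 0° is eclipsed with H at 0° (5.6); F at 120° is eclipsed with CH3 at 120° (7.4); COOH at 240° is eclipsed with Cl at 240° (9.2). Total 22.2 kJ/mol.
E(B) − E(A) = 11.2 − 22.2 = -11.0 kJ/mol.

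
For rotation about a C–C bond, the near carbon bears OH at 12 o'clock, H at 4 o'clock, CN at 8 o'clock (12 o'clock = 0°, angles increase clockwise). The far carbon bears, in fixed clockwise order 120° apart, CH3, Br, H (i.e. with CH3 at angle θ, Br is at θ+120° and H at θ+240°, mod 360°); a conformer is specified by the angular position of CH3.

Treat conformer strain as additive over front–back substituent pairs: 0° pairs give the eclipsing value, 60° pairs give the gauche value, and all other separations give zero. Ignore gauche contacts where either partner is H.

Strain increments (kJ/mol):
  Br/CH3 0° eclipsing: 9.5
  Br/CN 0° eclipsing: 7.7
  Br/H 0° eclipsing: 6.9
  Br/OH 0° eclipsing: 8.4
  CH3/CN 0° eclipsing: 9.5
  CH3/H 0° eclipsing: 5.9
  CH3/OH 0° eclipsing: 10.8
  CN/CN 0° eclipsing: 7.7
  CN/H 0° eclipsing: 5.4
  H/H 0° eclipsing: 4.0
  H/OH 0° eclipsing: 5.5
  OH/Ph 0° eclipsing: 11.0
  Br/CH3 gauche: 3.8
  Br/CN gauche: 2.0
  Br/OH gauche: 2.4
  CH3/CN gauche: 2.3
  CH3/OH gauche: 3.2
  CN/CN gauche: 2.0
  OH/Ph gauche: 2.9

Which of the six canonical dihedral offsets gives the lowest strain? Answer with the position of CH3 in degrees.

CH3 at 0° (eclipsed): OH–CH3 eclipsed, H–Br eclipsed, CN–H eclipsed; 10.8 + 6.9 + 5.4 = 23.1 kJ/mol.
CH3 at 60° (staggered): OH–CH3 gauche, CN–Br gauche; 3.2 + 2.0 = 5.2 kJ/mol.
CH3 at 120° (eclipsed): OH–H eclipsed, H–CH3 eclipsed, CN–Br eclipsed; 5.5 + 5.9 + 7.7 = 19.1 kJ/mol.
CH3 at 180° (staggered): OH–Br gauche, CN–CH3 gauche, CN–Br gauche; 2.4 + 2.3 + 2.0 = 6.7 kJ/mol.
CH3 at 240° (eclipsed): OH–Br eclipsed, H–H eclipsed, CN–CH3 eclipsed; 8.4 + 4.0 + 9.5 = 21.9 kJ/mol.
CH3 at 300° (staggered): OH–CH3 gauche, OH–Br gauche, CN–CH3 gauche; 3.2 + 2.4 + 2.3 = 7.9 kJ/mol.
The minimum (5.2 kJ/mol) occurs with CH3 at 60°.

60°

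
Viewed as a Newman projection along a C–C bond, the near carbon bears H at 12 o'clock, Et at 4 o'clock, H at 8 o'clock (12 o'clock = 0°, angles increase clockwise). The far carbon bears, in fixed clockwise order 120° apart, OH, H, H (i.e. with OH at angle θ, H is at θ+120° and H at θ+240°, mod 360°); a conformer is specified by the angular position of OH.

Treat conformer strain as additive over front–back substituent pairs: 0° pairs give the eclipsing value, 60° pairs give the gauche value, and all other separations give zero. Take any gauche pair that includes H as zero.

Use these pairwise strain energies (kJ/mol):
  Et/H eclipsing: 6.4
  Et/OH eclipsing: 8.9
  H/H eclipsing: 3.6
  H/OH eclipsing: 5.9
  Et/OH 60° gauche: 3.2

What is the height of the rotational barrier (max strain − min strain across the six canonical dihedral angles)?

OH at 0° (eclipsed): H(0°)/OH(0°) eclipsed 5.9; Et(120°)/H(120°) eclipsed 6.4; H(240°)/H(240°) eclipsed 3.6 → 15.9 kJ/mol.
OH at 60° (staggered): Et(120°)/OH(60°) gauche 3.2 → 3.2 kJ/mol.
OH at 120° (eclipsed): H(0°)/H(0°) eclipsed 3.6; Et(120°)/OH(120°) eclipsed 8.9; H(240°)/H(240°) eclipsed 3.6 → 16.1 kJ/mol.
OH at 180° (staggered): Et(120°)/OH(180°) gauche 3.2 → 3.2 kJ/mol.
OH at 240° (eclipsed): H(0°)/H(0°) eclipsed 3.6; Et(120°)/H(120°) eclipsed 6.4; H(240°)/OH(240°) eclipsed 5.9 → 15.9 kJ/mol.
OH at 300° (staggered): no non-H gauche contacts → 0.0 kJ/mol.
Max at 120° (16.1 kJ/mol), min at 300° (0.0 kJ/mol); barrier = 16.1 kJ/mol.

16.1 kJ/mol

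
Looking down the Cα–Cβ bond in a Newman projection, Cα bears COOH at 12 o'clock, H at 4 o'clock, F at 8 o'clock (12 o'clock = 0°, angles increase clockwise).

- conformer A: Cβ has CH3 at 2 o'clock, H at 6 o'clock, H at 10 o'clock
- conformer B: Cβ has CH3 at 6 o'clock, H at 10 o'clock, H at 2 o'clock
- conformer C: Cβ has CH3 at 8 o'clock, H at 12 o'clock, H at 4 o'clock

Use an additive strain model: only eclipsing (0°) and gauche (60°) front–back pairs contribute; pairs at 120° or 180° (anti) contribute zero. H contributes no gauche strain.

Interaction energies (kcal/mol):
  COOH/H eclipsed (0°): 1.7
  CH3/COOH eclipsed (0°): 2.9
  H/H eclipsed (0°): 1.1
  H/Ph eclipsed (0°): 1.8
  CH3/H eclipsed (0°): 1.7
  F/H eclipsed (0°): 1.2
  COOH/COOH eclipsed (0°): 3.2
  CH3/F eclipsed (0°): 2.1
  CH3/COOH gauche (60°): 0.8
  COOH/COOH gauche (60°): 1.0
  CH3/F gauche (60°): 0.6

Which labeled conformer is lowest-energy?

A (staggered): COOH–CH3 gauche; 0.8 = 0.8 kcal/mol.
B (staggered): F–CH3 gauche; 0.6 = 0.6 kcal/mol.
C (eclipsed): COOH–H eclipsed, H–H eclipsed, F–CH3 eclipsed; 1.7 + 1.1 + 2.1 = 4.9 kcal/mol.
B has the lowest total (0.6 kcal/mol).

B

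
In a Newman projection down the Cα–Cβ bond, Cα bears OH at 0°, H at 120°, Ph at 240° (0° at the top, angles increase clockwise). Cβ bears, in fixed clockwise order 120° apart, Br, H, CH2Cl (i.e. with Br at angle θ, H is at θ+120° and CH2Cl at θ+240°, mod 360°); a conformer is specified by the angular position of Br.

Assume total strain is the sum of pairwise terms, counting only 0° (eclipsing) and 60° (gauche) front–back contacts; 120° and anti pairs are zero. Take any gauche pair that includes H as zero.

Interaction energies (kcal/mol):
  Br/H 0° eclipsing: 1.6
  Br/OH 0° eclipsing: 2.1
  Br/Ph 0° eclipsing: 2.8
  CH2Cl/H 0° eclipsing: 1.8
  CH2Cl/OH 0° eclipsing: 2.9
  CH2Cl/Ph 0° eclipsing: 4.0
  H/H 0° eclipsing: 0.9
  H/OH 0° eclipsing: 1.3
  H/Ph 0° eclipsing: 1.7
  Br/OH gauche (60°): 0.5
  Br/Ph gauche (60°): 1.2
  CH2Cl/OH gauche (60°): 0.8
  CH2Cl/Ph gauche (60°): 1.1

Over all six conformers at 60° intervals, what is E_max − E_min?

5.0 kcal/mol

Br at 0° (eclipsed): OH–Br eclipsed, H–H eclipsed, Ph–CH2Cl eclipsed; 2.1 + 0.9 + 4.0 = 7.0 kcal/mol.
Br at 60° (staggered): OH–Br gauche, OH–CH2Cl gauche, Ph–CH2Cl gauche; 0.5 + 0.8 + 1.1 = 2.4 kcal/mol.
Br at 120° (eclipsed): OH–CH2Cl eclipsed, H–Br eclipsed, Ph–H eclipsed; 2.9 + 1.6 + 1.7 = 6.2 kcal/mol.
Br at 180° (staggered): OH–CH2Cl gauche, Ph–Br gauche; 0.8 + 1.2 = 2.0 kcal/mol.
Br at 240° (eclipsed): OH–H eclipsed, H–CH2Cl eclipsed, Ph–Br eclipsed; 1.3 + 1.8 + 2.8 = 5.9 kcal/mol.
Br at 300° (staggered): OH–Br gauche, Ph–Br gauche, Ph–CH2Cl gauche; 0.5 + 1.2 + 1.1 = 2.8 kcal/mol.
Max at 0° (7.0 kcal/mol), min at 180° (2.0 kcal/mol); barrier = 5.0 kcal/mol.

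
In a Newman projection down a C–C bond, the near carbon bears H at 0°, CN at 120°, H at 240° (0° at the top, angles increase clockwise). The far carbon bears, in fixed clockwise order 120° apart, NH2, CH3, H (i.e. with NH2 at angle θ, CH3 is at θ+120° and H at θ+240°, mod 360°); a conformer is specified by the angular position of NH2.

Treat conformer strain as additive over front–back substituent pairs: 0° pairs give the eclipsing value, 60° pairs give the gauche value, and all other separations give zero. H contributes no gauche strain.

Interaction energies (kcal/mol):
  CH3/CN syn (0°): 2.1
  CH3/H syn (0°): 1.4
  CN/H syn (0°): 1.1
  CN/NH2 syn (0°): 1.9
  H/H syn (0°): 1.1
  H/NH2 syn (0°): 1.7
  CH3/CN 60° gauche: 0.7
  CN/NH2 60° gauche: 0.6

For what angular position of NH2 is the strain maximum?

0°

NH2 at 0° (eclipsed): H(0°)/NH2(0°) eclipsed 1.7; CN(120°)/CH3(120°) eclipsed 2.1; H(240°)/H(240°) eclipsed 1.1 → 4.9 kcal/mol.
NH2 at 60° (staggered): CN(120°)/NH2(60°) gauche 0.6; CN(120°)/CH3(180°) gauche 0.7 → 1.3 kcal/mol.
NH2 at 120° (eclipsed): H(0°)/H(0°) eclipsed 1.1; CN(120°)/NH2(120°) eclipsed 1.9; H(240°)/CH3(240°) eclipsed 1.4 → 4.4 kcal/mol.
NH2 at 180° (staggered): CN(120°)/NH2(180°) gauche 0.6 → 0.6 kcal/mol.
NH2 at 240° (eclipsed): H(0°)/CH3(0°) eclipsed 1.4; CN(120°)/H(120°) eclipsed 1.1; H(240°)/NH2(240°) eclipsed 1.7 → 4.2 kcal/mol.
NH2 at 300° (staggered): CN(120°)/CH3(60°) gauche 0.7 → 0.7 kcal/mol.
The maximum (4.9 kcal/mol) occurs with NH2 at 0°.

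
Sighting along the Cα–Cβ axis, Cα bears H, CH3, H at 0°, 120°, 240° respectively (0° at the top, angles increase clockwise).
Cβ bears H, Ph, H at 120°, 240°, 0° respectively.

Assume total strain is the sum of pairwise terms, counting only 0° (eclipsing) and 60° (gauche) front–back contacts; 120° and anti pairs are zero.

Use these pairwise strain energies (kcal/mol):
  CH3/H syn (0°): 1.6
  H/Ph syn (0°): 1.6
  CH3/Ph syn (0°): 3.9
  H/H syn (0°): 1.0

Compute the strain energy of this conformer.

This conformer (eclipsed): H(0°)/H(0°) eclipsed 1.0; CH3(120°)/H(120°) eclipsed 1.6; H(240°)/Ph(240°) eclipsed 1.6 → 4.2 kcal/mol.

4.2 kcal/mol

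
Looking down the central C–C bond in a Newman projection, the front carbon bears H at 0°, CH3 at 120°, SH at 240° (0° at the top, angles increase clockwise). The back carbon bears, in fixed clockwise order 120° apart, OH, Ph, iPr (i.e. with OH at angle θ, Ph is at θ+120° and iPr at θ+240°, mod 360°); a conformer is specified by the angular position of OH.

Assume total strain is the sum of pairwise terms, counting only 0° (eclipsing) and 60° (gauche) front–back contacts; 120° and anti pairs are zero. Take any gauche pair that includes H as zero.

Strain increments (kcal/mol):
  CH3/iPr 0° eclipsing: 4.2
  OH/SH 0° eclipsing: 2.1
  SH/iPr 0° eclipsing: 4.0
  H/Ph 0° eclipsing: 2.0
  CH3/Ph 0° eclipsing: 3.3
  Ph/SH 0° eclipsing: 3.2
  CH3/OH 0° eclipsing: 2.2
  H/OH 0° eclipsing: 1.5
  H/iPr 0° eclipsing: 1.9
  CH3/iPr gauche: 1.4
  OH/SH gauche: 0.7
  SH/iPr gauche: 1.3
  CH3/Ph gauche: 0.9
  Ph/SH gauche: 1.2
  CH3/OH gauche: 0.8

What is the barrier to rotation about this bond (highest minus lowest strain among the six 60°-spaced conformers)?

OH at 0° (eclipsed): H(0°)/OH(0°) eclipsed 1.5; CH3(120°)/Ph(120°) eclipsed 3.3; SH(240°)/iPr(240°) eclipsed 4.0 → 8.8 kcal/mol.
OH at 60° (staggered): CH3(120°)/OH(60°) gauche 0.8; CH3(120°)/Ph(180°) gauche 0.9; SH(240°)/Ph(180°) gauche 1.2; SH(240°)/iPr(300°) gauche 1.3 → 4.2 kcal/mol.
OH at 120° (eclipsed): H(0°)/iPr(0°) eclipsed 1.9; CH3(120°)/OH(120°) eclipsed 2.2; SH(240°)/Ph(240°) eclipsed 3.2 → 7.3 kcal/mol.
OH at 180° (staggered): CH3(120°)/OH(180°) gauche 0.8; CH3(120°)/iPr(60°) gauche 1.4; SH(240°)/OH(180°) gauche 0.7; SH(240°)/Ph(300°) gauche 1.2 → 4.1 kcal/mol.
OH at 240° (eclipsed): H(0°)/Ph(0°) eclipsed 2.0; CH3(120°)/iPr(120°) eclipsed 4.2; SH(240°)/OH(240°) eclipsed 2.1 → 8.3 kcal/mol.
OH at 300° (staggered): CH3(120°)/Ph(60°) gauche 0.9; CH3(120°)/iPr(180°) gauche 1.4; SH(240°)/OH(300°) gauche 0.7; SH(240°)/iPr(180°) gauche 1.3 → 4.3 kcal/mol.
Max at 0° (8.8 kcal/mol), min at 180° (4.1 kcal/mol); barrier = 4.7 kcal/mol.

4.7 kcal/mol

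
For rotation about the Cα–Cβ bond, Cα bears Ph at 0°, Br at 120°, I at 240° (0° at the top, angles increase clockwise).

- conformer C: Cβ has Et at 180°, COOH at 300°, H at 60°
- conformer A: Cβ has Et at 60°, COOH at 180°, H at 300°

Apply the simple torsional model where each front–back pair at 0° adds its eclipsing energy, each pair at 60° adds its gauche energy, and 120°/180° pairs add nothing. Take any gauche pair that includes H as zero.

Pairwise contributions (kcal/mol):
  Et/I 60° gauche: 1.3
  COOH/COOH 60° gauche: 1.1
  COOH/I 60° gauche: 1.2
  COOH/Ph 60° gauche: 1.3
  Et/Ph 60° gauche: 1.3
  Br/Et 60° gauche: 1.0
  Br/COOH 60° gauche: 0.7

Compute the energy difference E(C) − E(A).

+0.6 kcal/mol

C (staggered): Ph(0°)/COOH(300°) gauche 1.3; Br(120°)/Et(180°) gauche 1.0; I(240°)/Et(180°) gauche 1.3; I(240°)/COOH(300°) gauche 1.2 → 4.8 kcal/mol.
A (staggered): Ph(0°)/Et(60°) gauche 1.3; Br(120°)/Et(60°) gauche 1.0; Br(120°)/COOH(180°) gauche 0.7; I(240°)/COOH(180°) gauche 1.2 → 4.2 kcal/mol.
E(C) − E(A) = 4.8 − 4.2 = +0.6 kcal/mol.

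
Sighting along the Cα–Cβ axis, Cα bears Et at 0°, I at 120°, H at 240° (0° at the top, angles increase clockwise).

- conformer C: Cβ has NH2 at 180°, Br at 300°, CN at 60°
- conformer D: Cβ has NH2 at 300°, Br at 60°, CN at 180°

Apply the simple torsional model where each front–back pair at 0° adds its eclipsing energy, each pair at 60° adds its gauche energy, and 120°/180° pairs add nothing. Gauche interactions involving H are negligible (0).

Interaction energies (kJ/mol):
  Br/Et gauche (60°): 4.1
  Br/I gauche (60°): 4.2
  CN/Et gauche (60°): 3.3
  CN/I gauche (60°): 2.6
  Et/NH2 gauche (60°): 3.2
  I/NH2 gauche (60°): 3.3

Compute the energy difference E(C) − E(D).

C (staggered): Et–Br gauche, Et–CN gauche, I–NH2 gauche, I–CN gauche; 4.1 + 3.3 + 3.3 + 2.6 = 13.3 kJ/mol.
D (staggered): Et–NH2 gauche, Et–Br gauche, I–Br gauche, I–CN gauche; 3.2 + 4.1 + 4.2 + 2.6 = 14.1 kJ/mol.
E(C) − E(D) = 13.3 − 14.1 = -0.8 kJ/mol.

-0.8 kJ/mol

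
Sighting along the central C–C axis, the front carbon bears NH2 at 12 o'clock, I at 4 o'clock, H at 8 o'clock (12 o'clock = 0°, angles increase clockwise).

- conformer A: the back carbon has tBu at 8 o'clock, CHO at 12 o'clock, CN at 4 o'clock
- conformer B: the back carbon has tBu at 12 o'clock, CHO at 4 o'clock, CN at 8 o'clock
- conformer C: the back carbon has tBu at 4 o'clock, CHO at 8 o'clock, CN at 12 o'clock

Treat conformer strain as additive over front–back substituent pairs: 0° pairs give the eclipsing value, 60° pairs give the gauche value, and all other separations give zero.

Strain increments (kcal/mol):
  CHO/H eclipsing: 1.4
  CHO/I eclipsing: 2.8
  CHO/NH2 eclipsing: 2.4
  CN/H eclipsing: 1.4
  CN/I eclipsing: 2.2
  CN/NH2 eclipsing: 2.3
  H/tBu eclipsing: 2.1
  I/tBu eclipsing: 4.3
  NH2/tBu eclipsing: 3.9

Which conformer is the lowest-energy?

A

A (eclipsed): NH2(0°)/CHO(0°) eclipsed 2.4; I(120°)/CN(120°) eclipsed 2.2; H(240°)/tBu(240°) eclipsed 2.1 → 6.7 kcal/mol.
B (eclipsed): NH2(0°)/tBu(0°) eclipsed 3.9; I(120°)/CHO(120°) eclipsed 2.8; H(240°)/CN(240°) eclipsed 1.4 → 8.1 kcal/mol.
C (eclipsed): NH2(0°)/CN(0°) eclipsed 2.3; I(120°)/tBu(120°) eclipsed 4.3; H(240°)/CHO(240°) eclipsed 1.4 → 8.0 kcal/mol.
A has the lowest total (6.7 kcal/mol).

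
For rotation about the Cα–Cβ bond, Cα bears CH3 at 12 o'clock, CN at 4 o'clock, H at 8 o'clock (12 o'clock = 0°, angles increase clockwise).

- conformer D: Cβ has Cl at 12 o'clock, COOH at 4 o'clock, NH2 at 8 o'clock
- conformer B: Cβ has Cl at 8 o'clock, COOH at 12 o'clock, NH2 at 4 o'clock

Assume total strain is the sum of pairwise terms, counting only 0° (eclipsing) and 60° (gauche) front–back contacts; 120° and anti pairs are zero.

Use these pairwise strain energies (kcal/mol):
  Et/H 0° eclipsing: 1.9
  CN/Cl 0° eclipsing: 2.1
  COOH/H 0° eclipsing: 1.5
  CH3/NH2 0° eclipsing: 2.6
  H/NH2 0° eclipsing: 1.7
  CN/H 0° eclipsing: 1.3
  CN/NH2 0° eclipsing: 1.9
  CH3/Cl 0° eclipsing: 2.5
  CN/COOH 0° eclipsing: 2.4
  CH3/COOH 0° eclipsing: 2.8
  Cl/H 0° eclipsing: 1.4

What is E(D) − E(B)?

D (eclipsed): CH3–Cl eclipsed, CN–COOH eclipsed, H–NH2 eclipsed; 2.5 + 2.4 + 1.7 = 6.6 kcal/mol.
B (eclipsed): CH3–COOH eclipsed, CN–NH2 eclipsed, H–Cl eclipsed; 2.8 + 1.9 + 1.4 = 6.1 kcal/mol.
E(D) − E(B) = 6.6 − 6.1 = +0.5 kcal/mol.

+0.5 kcal/mol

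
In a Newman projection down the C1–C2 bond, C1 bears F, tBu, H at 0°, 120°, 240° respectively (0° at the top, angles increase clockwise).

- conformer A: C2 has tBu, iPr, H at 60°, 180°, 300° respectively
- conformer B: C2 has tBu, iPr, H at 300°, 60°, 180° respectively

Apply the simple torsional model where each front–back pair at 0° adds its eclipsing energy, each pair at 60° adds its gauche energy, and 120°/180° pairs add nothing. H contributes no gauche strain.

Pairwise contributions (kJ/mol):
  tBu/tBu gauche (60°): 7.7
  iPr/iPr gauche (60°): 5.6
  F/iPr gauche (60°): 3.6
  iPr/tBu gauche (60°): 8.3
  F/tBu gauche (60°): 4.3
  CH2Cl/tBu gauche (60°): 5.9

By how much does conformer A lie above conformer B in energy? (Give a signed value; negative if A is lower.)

+4.1 kJ/mol

A is staggered. F at 0° is gauche with tBu at 60° (4.3); tBu at 120° is gauche with tBu at 60° (7.7); tBu at 120° is gauche with iPr at 180° (8.3). Total 20.3 kJ/mol.
B is staggered. F at 0° is gauche with tBu at 300° (4.3); F at 0° is gauche with iPr at 60° (3.6); tBu at 120° is gauche with iPr at 60° (8.3). Total 16.2 kJ/mol.
E(A) − E(B) = 20.3 − 16.2 = +4.1 kJ/mol.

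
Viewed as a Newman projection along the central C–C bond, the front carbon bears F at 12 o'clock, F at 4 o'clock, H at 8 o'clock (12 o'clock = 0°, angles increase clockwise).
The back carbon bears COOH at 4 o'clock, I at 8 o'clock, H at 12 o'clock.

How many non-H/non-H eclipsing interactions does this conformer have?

Non-H eclipsing pairs: F(120°)/COOH(120°) — 1 interaction.

1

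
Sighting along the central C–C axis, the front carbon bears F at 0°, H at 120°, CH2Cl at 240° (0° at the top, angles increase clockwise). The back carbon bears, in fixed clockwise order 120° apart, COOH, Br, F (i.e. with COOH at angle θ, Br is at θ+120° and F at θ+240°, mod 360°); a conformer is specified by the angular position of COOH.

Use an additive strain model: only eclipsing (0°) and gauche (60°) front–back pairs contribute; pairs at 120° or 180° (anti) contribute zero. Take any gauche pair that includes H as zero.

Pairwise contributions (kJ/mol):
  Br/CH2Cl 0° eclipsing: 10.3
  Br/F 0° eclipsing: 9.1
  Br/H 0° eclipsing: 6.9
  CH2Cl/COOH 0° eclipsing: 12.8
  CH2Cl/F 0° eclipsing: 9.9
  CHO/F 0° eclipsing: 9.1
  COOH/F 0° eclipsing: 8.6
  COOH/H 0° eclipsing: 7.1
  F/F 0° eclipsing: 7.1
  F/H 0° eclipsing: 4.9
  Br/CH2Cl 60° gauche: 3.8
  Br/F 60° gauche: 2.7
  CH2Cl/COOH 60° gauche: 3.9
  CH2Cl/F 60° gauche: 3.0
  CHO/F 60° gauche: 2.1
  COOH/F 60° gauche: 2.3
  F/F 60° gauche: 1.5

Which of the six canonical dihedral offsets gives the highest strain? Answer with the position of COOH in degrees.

240°

COOH at 0° is eclipsed. F at 0° is eclipsed with COOH at 0° (8.6); H at 120° is eclipsed with Br at 120° (6.9); CH2Cl at 240° is eclipsed with F at 240° (9.9). Total 25.4 kJ/mol.
COOH at 60° is staggered. F at 0° is gauche with COOH at 60° (2.3); F at 0° is gauche with F at 300° (1.5); CH2Cl at 240° is gauche with Br at 180° (3.8); CH2Cl at 240° is gauche with F at 300° (3.0). Total 10.6 kJ/mol.
COOH at 120° is eclipsed. F at 0° is eclipsed with F at 0° (7.1); H at 120° is eclipsed with COOH at 120° (7.1); CH2Cl at 240° is eclipsed with Br at 240° (10.3). Total 24.5 kJ/mol.
COOH at 180° is staggered. F at 0° is gauche with Br at 300° (2.7); F at 0° is gauche with F at 60° (1.5); CH2Cl at 240° is gauche with COOH at 180° (3.9); CH2Cl at 240° is gauche with Br at 300° (3.8). Total 11.9 kJ/mol.
COOH at 240° is eclipsed. F at 0° is eclipsed with Br at 0° (9.1); H at 120° is eclipsed with F at 120° (4.9); CH2Cl at 240° is eclipsed with COOH at 240° (12.8). Total 26.8 kJ/mol.
COOH at 300° is staggered. F at 0° is gauche with COOH at 300° (2.3); F at 0° is gauche with Br at 60° (2.7); CH2Cl at 240° is gauche with COOH at 300° (3.9); CH2Cl at 240° is gauche with F at 180° (3.0). Total 11.9 kJ/mol.
The maximum (26.8 kJ/mol) occurs with COOH at 240°.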